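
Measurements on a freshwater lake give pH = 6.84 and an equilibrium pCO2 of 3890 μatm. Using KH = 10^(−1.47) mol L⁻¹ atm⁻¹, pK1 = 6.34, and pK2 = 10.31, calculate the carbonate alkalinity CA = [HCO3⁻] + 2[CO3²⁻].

CA = 0.417 mmol/L

[CO2*] = KH · pCO2 = 10^(−1.47) × 3890×10^-6 = 1.318×10^-4 mol/L
α₀ = 1/(1 + K1/[H⁺] + K1K2/[H⁺]²) = 1/(1 + 10^+0.50 + 10^-2.97) = 0.2402
DIC = [CO2*]/α₀ = 1.318×10^-4 / 0.2402 = 0.5488 mmol/L
CA = (α₁ + 2α₂)·DIC = (0.7596 + 2×0.0002574) × 0.5488 = 0.417 mmol/L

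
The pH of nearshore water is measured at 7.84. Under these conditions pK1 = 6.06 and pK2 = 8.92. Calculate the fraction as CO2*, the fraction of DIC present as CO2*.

α₀ = 0.0151

α₀ = 1 / (1 + K1/[H⁺] + K1K2/[H⁺]²) = 1 / (1 + 10^+1.78 + 10^+0.70)
   = 1 / (1 + 60.256 + 5.0119) = 1/66.268 = 0.01509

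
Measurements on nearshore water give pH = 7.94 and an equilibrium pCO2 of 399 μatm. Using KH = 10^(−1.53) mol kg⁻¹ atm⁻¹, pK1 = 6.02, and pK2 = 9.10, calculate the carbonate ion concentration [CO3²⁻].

[CO2*] = KH · pCO2 = 10^(−1.53) × 399×10^-6 = 1.178×10^-5 mol/kg
α₀ = 1/(1 + K1/[H⁺] + K1K2/[H⁺]²) = 1/(1 + 10^+1.92 + 10^+0.76) = 0.01112
DIC = [CO2*]/α₀ = 1.178×10^-5 / 0.01112 = 1.059 mmol/kg
[CO3²⁻] = α₂·DIC; α₂ = 0.06399, so [CO3²⁻] = 0.06399 × 1.059 = 0.0678 mmol/kg

[CO3²⁻] = 0.0678 mmol/kg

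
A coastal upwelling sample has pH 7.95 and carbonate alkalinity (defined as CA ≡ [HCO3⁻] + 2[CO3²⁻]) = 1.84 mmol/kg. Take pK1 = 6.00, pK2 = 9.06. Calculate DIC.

DIC = 1.73 mmol/kg

CA = [HCO3⁻] + 2[CO3²⁻] = (α₁ + 2α₂)·DIC
At pH 7.95: [H⁺]/K1 = 10^-1.95 = 0.011220, K2/[H⁺] = 10^-1.11 = 0.077625
α₁ = 1/(1 + 0.011220 + 0.077625) = 1/1.0888 = 0.9184; α₂ = α₁·K2/[H⁺] = 0.07129
α₁ + 2α₂ = 1.0610
DIC = CA / (α₁ + 2α₂) = 1.84 / 1.0610 = 1.73 mmol/kg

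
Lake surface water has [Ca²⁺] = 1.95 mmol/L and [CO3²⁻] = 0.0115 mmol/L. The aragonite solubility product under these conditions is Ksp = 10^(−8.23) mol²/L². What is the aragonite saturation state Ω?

Ksp = 10^(−8.23) = 5.888×10^-9
Ω = [Ca²⁺][CO3²⁻]/Ksp = (1.95×10^-3)(0.0115×10^-3) / 5.888×10^-9 = 3.81

Ω = 3.81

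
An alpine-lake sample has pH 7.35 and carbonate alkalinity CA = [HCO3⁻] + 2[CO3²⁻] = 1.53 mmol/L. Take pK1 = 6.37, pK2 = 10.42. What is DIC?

CA = [HCO3⁻] + 2[CO3²⁻] = (α₁ + 2α₂)·DIC
At pH 7.35: [H⁺]/K1 = 10^-0.98 = 0.10471, K2/[H⁺] = 10^-3.07 = 0.00085114
α₁ = 1/(1 + 0.10471 + 0.00085114) = 1/1.1056 = 0.9045; α₂ = α₁·K2/[H⁺] = 0.0007699
α₁ + 2α₂ = 0.9061
DIC = CA / (α₁ + 2α₂) = 1.53 / 0.9061 = 1.69 mmol/L

DIC = 1.69 mmol/L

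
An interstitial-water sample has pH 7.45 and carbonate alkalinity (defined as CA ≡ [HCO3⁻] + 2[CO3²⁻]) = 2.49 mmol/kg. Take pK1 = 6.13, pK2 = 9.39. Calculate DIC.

CA = [HCO3⁻] + 2[CO3²⁻] = (α₁ + 2α₂)·DIC
At pH 7.45: [H⁺]/K1 = 10^-1.32 = 0.047863, K2/[H⁺] = 10^-1.94 = 0.011482
α₁ = 1/(1 + 0.047863 + 0.011482) = 1/1.0593 = 0.9440; α₂ = α₁·K2/[H⁺] = 0.01084
α₁ + 2α₂ = 0.9657
DIC = CA / (α₁ + 2α₂) = 2.49 / 0.9657 = 2.58 mmol/kg

DIC = 2.58 mmol/kg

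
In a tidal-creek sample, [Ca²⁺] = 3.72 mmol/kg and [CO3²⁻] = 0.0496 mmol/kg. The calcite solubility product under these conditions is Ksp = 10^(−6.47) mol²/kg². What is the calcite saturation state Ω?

Ω = 0.545

Ksp = 10^(−6.47) = 3.388×10^-7
Ω = [Ca²⁺][CO3²⁻]/Ksp = (3.72×10^-3)(0.0496×10^-3) / 3.388×10^-7 = 0.545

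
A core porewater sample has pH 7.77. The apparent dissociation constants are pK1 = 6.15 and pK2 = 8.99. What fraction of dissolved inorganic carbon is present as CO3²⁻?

α₂ = 1 / (1 + [H⁺]/K2 + [H⁺]²/(K1K2)) = 1 / (1 + 10^+1.22 + 10^-0.40)
   = 1 / (1 + 16.596 + 0.39811) = 1/17.994 = 0.05557

α₂ = 0.0556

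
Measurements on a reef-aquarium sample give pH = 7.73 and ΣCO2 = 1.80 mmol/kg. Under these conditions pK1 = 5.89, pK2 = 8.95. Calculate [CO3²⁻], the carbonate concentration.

[CO3²⁻] = 0.101 mmol/kg

α₂ = 1 / (1 + [H⁺]/K2 + [H⁺]²/(K1K2)) = 1 / (1 + 10^+1.22 + 10^-0.62)
   = 1 / (1 + 16.596 + 0.23988) = 1/17.836 = 0.05607
[CO3²⁻] = α₂ × DIC = 0.05607 × 1.80 = 0.101 mmol/kg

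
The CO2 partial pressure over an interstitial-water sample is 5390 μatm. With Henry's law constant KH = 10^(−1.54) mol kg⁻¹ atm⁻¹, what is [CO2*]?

[CO2*] = 155 μmol/kg

KH = 10^(−1.54) = 2.884×10^-2 mol kg⁻¹ atm⁻¹
[CO2*] = KH · pCO2 = 2.884×10^-2 × 5390×10^-6 atm = 1.55×10^-4 mol/kg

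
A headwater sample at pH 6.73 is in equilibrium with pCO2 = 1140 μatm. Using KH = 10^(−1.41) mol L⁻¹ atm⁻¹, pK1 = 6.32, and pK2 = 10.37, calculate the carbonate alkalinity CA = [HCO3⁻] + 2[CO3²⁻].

CA = 0.114 mmol/L

[CO2*] = KH · pCO2 = 10^(−1.41) × 1140×10^-6 = 4.435×10^-5 mol/L
α₀ = 1/(1 + K1/[H⁺] + K1K2/[H⁺]²) = 1/(1 + 10^+0.41 + 10^-3.23) = 0.2800
DIC = [CO2*]/α₀ = 4.435×10^-5 / 0.2800 = 0.1584 mmol/L
CA = (α₁ + 2α₂)·DIC = (0.7198 + 2×0.0001649) × 0.1584 = 0.114 mmol/L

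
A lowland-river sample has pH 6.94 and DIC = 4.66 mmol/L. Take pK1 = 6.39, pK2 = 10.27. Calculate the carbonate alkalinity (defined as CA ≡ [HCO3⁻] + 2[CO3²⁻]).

CA = [HCO3⁻] + 2[CO3²⁻] = (α₁ + 2α₂)·DIC
At pH 6.94: [H⁺]/K1 = 10^-0.55 = 0.28184, K2/[H⁺] = 10^-3.33 = 0.00046774
α₁ = 1/(1 + 0.28184 + 0.00046774) = 1/1.2823 = 0.7798; α₂ = α₁·K2/[H⁺] = 0.0003648
α₁ + 2α₂ = 0.7806
CA = 0.7806 × 4.66 = 3.64 mmol/L

CA = 3.64 mmol/L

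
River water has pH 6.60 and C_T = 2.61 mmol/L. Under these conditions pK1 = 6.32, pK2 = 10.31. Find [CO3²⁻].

[CO3²⁻] = 0.334 μmol/L

α₂ = 1 / (1 + [H⁺]/K2 + [H⁺]²/(K1K2)) = 1 / (1 + 10^+3.71 + 10^+3.43)
   = 1 / (1 + 5128.6 + 2691.5) = 1/7821.1 = 0.0001279
[CO3²⁻] = α₂ × DIC = 0.0001279 × 2.61 = 0.000334 mmol/L = 0.334 μmol/L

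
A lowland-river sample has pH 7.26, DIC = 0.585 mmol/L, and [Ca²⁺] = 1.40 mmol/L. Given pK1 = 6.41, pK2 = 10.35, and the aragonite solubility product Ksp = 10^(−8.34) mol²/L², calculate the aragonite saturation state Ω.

Ω = 0.128

α₂ = 1 / (1 + [H⁺]/K2 + [H⁺]²/(K1K2)) = 1 / (1 + 10^+3.09 + 10^+2.24)
   = 1 / (1 + 1230.3 + 173.78) = 1/1405.0 = 0.0007117
[CO3²⁻] = α₂ × DIC = 0.0007117 × 0.585 = 0.0004164 mmol/L = 0.4164 μmol/L
Ksp = 10^(−8.34) = 4.571×10^-9
Ω = [Ca²⁺][CO3²⁻]/Ksp = (1.40×10^-3)(4.164×10^-7) / 4.571×10^-9 = 0.128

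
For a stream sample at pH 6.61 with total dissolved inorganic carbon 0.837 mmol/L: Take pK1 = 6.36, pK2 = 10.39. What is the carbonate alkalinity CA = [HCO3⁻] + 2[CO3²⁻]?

CA = [HCO3⁻] + 2[CO3²⁻] = (α₁ + 2α₂)·DIC
At pH 6.61: [H⁺]/K1 = 10^-0.25 = 0.56234, K2/[H⁺] = 10^-3.78 = 0.00016596
α₁ = 1/(1 + 0.56234 + 0.00016596) = 1/1.5625 = 0.6400; α₂ = α₁·K2/[H⁺] = 0.0001062
α₁ + 2α₂ = 0.6402
CA = 0.6402 × 0.837 = 0.536 mmol/L

CA = 0.536 mmol/L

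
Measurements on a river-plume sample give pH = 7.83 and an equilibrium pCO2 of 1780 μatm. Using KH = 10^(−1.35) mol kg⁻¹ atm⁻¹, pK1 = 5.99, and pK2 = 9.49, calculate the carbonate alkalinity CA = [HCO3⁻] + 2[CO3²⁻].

[CO2*] = KH · pCO2 = 10^(−1.35) × 1780×10^-6 = 7.951×10^-5 mol/kg
α₀ = 1/(1 + K1/[H⁺] + K1K2/[H⁺]²) = 1/(1 + 10^+1.84 + 10^+0.18) = 0.01395
DIC = [CO2*]/α₀ = 7.951×10^-5 / 0.01395 = 5.701 mmol/kg
CA = (α₁ + 2α₂)·DIC = (0.9649 + 2×0.02111) × 5.701 = 5.74 mmol/kg

CA = 5.74 mmol/kg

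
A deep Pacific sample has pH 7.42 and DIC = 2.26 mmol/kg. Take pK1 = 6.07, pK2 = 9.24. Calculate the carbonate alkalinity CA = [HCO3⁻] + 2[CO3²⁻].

CA = [HCO3⁻] + 2[CO3²⁻] = (α₁ + 2α₂)·DIC
At pH 7.42: [H⁺]/K1 = 10^-1.35 = 0.044668, K2/[H⁺] = 10^-1.82 = 0.015136
α₁ = 1/(1 + 0.044668 + 0.015136) = 1/1.0598 = 0.9436; α₂ = α₁·K2/[H⁺] = 0.01428
α₁ + 2α₂ = 0.9721
CA = 0.9721 × 2.26 = 2.20 mmol/kg

CA = 2.20 mmol/kg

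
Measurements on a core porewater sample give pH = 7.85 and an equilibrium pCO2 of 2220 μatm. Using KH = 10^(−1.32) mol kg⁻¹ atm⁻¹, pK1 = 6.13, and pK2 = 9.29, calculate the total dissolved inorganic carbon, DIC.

DIC = 5.89 mmol/kg

[CO2*] = KH · pCO2 = 10^(−1.32) × 2220×10^-6 = 1.063×10^-4 mol/kg
α₀ = 1/(1 + K1/[H⁺] + K1K2/[H⁺]²) = 1/(1 + 10^+1.72 + 10^+0.28) = 0.01806
DIC = [CO2*]/α₀ = 1.063×10^-4 / 0.01806 = 5.89 mmol/kg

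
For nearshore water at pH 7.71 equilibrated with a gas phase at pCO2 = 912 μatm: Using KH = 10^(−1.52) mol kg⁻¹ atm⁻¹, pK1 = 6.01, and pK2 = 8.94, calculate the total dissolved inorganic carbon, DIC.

[CO2*] = KH · pCO2 = 10^(−1.52) × 912×10^-6 = 2.754×10^-5 mol/kg
α₀ = 1/(1 + K1/[H⁺] + K1K2/[H⁺]²) = 1/(1 + 10^+1.70 + 10^+0.47) = 0.01849
DIC = [CO2*]/α₀ = 2.754×10^-5 / 0.01849 = 1.49 mmol/kg

DIC = 1.49 mmol/kg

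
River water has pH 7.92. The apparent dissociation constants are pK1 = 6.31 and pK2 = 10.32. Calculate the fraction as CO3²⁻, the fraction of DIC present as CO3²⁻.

α₂ = 0.00387

α₂ = 1 / (1 + [H⁺]/K2 + [H⁺]²/(K1K2)) = 1 / (1 + 10^+2.40 + 10^+0.79)
   = 1 / (1 + 251.19 + 6.1660) = 1/258.35 = 0.003871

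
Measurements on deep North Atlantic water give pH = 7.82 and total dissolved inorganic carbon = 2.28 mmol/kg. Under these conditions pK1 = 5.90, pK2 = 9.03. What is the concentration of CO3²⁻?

[CO3²⁻] = 0.131 mmol/kg

α₂ = 1 / (1 + [H⁺]/K2 + [H⁺]²/(K1K2)) = 1 / (1 + 10^+1.21 + 10^-0.71)
   = 1 / (1 + 16.218 + 0.19498) = 1/17.413 = 0.05743
[CO3²⁻] = α₂ × DIC = 0.05743 × 2.28 = 0.131 mmol/kg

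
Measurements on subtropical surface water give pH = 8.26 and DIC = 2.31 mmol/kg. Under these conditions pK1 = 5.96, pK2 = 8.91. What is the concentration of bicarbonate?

α₁ = 1 / (1 + [H⁺]/K1 + K2/[H⁺]) = 1 / (1 + 10^-2.30 + 10^-0.65)
   = 1 / (1 + 0.0050119 + 0.22387) = 1/1.2289 = 0.8137
[HCO3⁻] = α₁ × DIC = 0.8137 × 2.31 = 1.88 mmol/kg

[HCO3⁻] = 1.88 mmol/kg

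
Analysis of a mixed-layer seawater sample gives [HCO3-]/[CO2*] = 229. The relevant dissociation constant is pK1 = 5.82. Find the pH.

From K1 = [H⁺][HCO3-]/[CO2*]:  pH = pK1 + log₁₀([HCO3-]/[CO2*])
log₁₀(229) = +2.360
pH = 5.82 + (+2.360) = 8.18

pH = 8.18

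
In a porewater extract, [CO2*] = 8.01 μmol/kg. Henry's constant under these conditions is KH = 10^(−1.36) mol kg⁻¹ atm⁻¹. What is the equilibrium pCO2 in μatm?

pCO2 = 183 μatm

KH = 10^(−1.36) = 4.365×10^-2 mol kg⁻¹ atm⁻¹
pCO2 = [CO2*]/KH = 8.01×10^-6 / 4.365×10^-2 = 1.83×10^-4 atm = 183 μatm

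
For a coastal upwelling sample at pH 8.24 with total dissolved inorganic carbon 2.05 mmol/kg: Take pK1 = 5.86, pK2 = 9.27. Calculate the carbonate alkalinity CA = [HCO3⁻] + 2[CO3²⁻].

CA = 2.22 mmol/kg

CA = [HCO3⁻] + 2[CO3²⁻] = (α₁ + 2α₂)·DIC
At pH 8.24: [H⁺]/K1 = 10^-2.38 = 0.0041687, K2/[H⁺] = 10^-1.03 = 0.093325
α₁ = 1/(1 + 0.0041687 + 0.093325) = 1/1.0975 = 0.9112; α₂ = α₁·K2/[H⁺] = 0.08504
α₁ + 2α₂ = 1.0812
CA = 1.0812 × 2.05 = 2.22 mmol/kg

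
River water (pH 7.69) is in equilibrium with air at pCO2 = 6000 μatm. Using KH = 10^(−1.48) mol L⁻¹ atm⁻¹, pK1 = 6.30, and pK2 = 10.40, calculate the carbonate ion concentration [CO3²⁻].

[CO3²⁻] = 9.51 μmol/L

[CO2*] = KH · pCO2 = 10^(−1.48) × 6000×10^-6 = 1.987×10^-4 mol/L
α₀ = 1/(1 + K1/[H⁺] + K1K2/[H⁺]²) = 1/(1 + 10^+1.39 + 10^-1.32) = 0.03907
DIC = [CO2*]/α₀ = 1.987×10^-4 / 0.03907 = 5.085 mmol/L
[CO3²⁻] = α₂·DIC; α₂ = 0.001870, so [CO3²⁻] = 0.001870 × 5.085 = 0.00951 mmol/L = 9.51 μmol/L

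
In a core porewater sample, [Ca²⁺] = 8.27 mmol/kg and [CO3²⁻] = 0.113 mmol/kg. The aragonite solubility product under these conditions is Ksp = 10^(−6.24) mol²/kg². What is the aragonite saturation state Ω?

Ksp = 10^(−6.24) = 5.754×10^-7
Ω = [Ca²⁺][CO3²⁻]/Ksp = (8.27×10^-3)(0.113×10^-3) / 5.754×10^-7 = 1.62

Ω = 1.62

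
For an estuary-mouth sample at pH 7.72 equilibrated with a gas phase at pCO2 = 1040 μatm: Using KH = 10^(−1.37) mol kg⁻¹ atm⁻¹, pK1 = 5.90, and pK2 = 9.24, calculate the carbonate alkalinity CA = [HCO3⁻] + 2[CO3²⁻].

[CO2*] = KH · pCO2 = 10^(−1.37) × 1040×10^-6 = 4.436×10^-5 mol/kg
α₀ = 1/(1 + K1/[H⁺] + K1K2/[H⁺]²) = 1/(1 + 10^+1.82 + 10^+0.30) = 0.01448
DIC = [CO2*]/α₀ = 4.436×10^-5 / 0.01448 = 3.064 mmol/kg
CA = (α₁ + 2α₂)·DIC = (0.9566 + 2×0.02889) × 3.064 = 3.11 mmol/kg

CA = 3.11 mmol/kg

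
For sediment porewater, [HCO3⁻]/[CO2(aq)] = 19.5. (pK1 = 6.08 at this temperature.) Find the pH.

pH = 7.37

From K1 = [H⁺][HCO3⁻]/[CO2(aq)]:  pH = pK1 + log₁₀([HCO3⁻]/[CO2(aq)])
log₁₀(19.5) = +1.290
pH = 6.08 + (+1.290) = 7.37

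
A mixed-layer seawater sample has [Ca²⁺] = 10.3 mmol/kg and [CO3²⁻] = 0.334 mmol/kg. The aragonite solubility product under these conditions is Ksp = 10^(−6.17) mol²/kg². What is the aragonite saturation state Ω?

Ksp = 10^(−6.17) = 6.761×10^-7
Ω = [Ca²⁺][CO3²⁻]/Ksp = (10.3×10^-3)(0.334×10^-3) / 6.761×10^-7 = 5.09

Ω = 5.09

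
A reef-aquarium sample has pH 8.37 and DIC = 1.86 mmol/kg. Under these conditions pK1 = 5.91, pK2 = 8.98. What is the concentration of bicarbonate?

[HCO3⁻] = 1.49 mmol/kg

α₁ = 1 / (1 + [H⁺]/K1 + K2/[H⁺]) = 1 / (1 + 10^-2.46 + 10^-0.61)
   = 1 / (1 + 0.0034674 + 0.24547) = 1/1.2489 = 0.8007
[HCO3⁻] = α₁ × DIC = 0.8007 × 1.86 = 1.49 mmol/kg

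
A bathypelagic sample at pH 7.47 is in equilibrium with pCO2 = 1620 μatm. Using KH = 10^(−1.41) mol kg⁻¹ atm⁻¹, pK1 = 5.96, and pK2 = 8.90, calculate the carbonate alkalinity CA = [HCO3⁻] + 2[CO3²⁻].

[CO2*] = KH · pCO2 = 10^(−1.41) × 1620×10^-6 = 6.303×10^-5 mol/kg
α₀ = 1/(1 + K1/[H⁺] + K1K2/[H⁺]²) = 1/(1 + 10^+1.51 + 10^+0.08) = 0.02893
DIC = [CO2*]/α₀ = 6.303×10^-5 / 0.02893 = 2.178 mmol/kg
CA = (α₁ + 2α₂)·DIC = (0.9363 + 2×0.03479) × 2.178 = 2.19 mmol/kg

CA = 2.19 mmol/kg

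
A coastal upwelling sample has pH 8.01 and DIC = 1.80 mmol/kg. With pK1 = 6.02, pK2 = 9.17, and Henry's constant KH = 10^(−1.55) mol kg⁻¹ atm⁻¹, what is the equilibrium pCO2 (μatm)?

α₀ = 1 / (1 + K1/[H⁺] + K1K2/[H⁺]²) = 1 / (1 + 10^+1.99 + 10^+0.83)
   = 1 / (1 + 97.724 + 6.7608) = 1/105.48 = 0.009480
[CO2*] = α₀ × DIC = 0.009480 × 1.80 = 0.01706 mmol/kg = 17.06 μmol/kg
pCO2 = [CO2*]/KH = 1.706×10^-5 / 2.818×10^-2 = 605 μatm

pCO2 = 605 μatm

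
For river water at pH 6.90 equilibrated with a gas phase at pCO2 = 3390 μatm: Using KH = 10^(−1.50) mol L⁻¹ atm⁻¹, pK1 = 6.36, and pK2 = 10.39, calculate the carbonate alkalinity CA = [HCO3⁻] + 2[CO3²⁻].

[CO2*] = KH · pCO2 = 10^(−1.50) × 3390×10^-6 = 1.072×10^-4 mol/L
α₀ = 1/(1 + K1/[H⁺] + K1K2/[H⁺]²) = 1/(1 + 10^+0.54 + 10^-2.95) = 0.2238
DIC = [CO2*]/α₀ = 1.072×10^-4 / 0.2238 = 0.4790 mmol/L
CA = (α₁ + 2α₂)·DIC = (0.7760 + 2×0.0002511) × 0.4790 = 0.372 mmol/L

CA = 0.372 mmol/L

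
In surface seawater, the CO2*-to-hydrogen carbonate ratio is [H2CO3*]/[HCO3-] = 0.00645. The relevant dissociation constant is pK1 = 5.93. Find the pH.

pH = 8.12

From K1 = [H⁺][HCO3-]/[H2CO3*]:  pH = pK1 − log₁₀([H2CO3*]/[HCO3-])
log₁₀(0.00645) = -2.190
pH = 5.93 − (-2.190) = 8.12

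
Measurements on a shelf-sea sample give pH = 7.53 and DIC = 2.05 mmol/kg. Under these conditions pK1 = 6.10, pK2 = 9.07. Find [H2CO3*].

[CO2*] = 0.0714 mmol/kg

α₀ = 1 / (1 + K1/[H⁺] + K1K2/[H⁺]²) = 1 / (1 + 10^+1.43 + 10^-0.11)
   = 1 / (1 + 26.915 + 0.77625) = 1/28.692 = 0.03485
[CO2*] = α₀ × DIC = 0.03485 × 2.05 = 0.0714 mmol/kg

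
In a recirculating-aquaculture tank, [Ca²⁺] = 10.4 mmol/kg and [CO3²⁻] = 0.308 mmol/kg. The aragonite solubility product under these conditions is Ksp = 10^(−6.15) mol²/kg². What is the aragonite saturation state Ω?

Ω = 4.52

Ksp = 10^(−6.15) = 7.079×10^-7
Ω = [Ca²⁺][CO3²⁻]/Ksp = (10.4×10^-3)(0.308×10^-3) / 7.079×10^-7 = 4.52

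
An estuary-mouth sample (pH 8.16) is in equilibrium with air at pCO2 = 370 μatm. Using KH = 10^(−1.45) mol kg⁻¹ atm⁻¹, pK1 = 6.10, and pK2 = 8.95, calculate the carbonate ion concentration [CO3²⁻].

[CO2*] = KH · pCO2 = 10^(−1.45) × 370×10^-6 = 1.313×10^-5 mol/kg
α₀ = 1/(1 + K1/[H⁺] + K1K2/[H⁺]²) = 1/(1 + 10^+2.06 + 10^+1.27) = 0.007438
DIC = [CO2*]/α₀ = 1.313×10^-5 / 0.007438 = 1.765 mmol/kg
[CO3²⁻] = α₂·DIC; α₂ = 0.1385, so [CO3²⁻] = 0.1385 × 1.765 = 0.244 mmol/kg

[CO3²⁻] = 0.244 mmol/kg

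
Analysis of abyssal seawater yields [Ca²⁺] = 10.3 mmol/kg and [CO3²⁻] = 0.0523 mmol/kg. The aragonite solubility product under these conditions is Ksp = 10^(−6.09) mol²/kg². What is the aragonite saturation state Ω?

Ω = 0.663

Ksp = 10^(−6.09) = 8.128×10^-7
Ω = [Ca²⁺][CO3²⁻]/Ksp = (10.3×10^-3)(0.0523×10^-3) / 8.128×10^-7 = 0.663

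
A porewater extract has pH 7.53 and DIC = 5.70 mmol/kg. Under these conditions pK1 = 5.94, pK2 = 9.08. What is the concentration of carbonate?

α₂ = 1 / (1 + [H⁺]/K2 + [H⁺]²/(K1K2)) = 1 / (1 + 10^+1.55 + 10^-0.04)
   = 1 / (1 + 35.481 + 0.91201) = 1/37.393 = 0.02674
[CO3²⁻] = α₂ × DIC = 0.02674 × 5.70 = 0.152 mmol/kg

[CO3²⁻] = 0.152 mmol/kg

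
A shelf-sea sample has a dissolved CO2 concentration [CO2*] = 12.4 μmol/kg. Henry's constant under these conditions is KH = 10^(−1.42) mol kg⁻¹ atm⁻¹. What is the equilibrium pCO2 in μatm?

KH = 10^(−1.42) = 3.802×10^-2 mol kg⁻¹ atm⁻¹
pCO2 = [CO2*]/KH = 12.4×10^-6 / 3.802×10^-2 = 3.26×10^-4 atm = 326 μatm

pCO2 = 326 μatm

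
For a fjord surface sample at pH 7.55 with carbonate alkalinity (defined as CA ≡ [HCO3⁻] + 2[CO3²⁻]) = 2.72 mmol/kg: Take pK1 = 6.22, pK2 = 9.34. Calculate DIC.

DIC = 2.80 mmol/kg

CA = [HCO3⁻] + 2[CO3²⁻] = (α₁ + 2α₂)·DIC
At pH 7.55: [H⁺]/K1 = 10^-1.33 = 0.046774, K2/[H⁺] = 10^-1.79 = 0.016218
α₁ = 1/(1 + 0.046774 + 0.016218) = 1/1.0630 = 0.9407; α₂ = α₁·K2/[H⁺] = 0.01526
α₁ + 2α₂ = 0.9713
DIC = CA / (α₁ + 2α₂) = 2.72 / 0.9713 = 2.80 mmol/kg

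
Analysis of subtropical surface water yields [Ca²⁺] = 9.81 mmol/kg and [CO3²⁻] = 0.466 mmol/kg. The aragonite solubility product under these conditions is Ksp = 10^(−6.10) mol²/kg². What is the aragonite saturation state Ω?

Ω = 5.76

Ksp = 10^(−6.10) = 7.943×10^-7
Ω = [Ca²⁺][CO3²⁻]/Ksp = (9.81×10^-3)(0.466×10^-3) / 7.943×10^-7 = 5.76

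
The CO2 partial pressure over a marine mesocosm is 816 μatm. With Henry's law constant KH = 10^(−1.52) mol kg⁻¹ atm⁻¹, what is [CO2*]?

[CO2*] = 24.6 μmol/kg

KH = 10^(−1.52) = 3.020×10^-2 mol kg⁻¹ atm⁻¹
[CO2*] = KH · pCO2 = 3.020×10^-2 × 816×10^-6 atm = 2.46×10^-5 mol/kg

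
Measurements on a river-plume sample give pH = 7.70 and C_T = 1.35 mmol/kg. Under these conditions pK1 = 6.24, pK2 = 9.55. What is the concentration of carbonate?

α₂ = 1 / (1 + [H⁺]/K2 + [H⁺]²/(K1K2)) = 1 / (1 + 10^+1.85 + 10^+0.39)
   = 1 / (1 + 70.795 + 2.4547) = 1/74.249 = 0.01347
[CO3²⁻] = α₂ × DIC = 0.01347 × 1.35 = 0.0182 mmol/kg = 18.2 μmol/kg

[CO3²⁻] = 18.2 μmol/kg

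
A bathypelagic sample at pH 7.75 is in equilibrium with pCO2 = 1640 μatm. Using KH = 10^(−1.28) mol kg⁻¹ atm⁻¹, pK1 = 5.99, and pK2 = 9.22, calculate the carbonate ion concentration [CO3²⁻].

[CO3²⁻] = 0.168 mmol/kg

[CO2*] = KH · pCO2 = 10^(−1.28) × 1640×10^-6 = 8.607×10^-5 mol/kg
α₀ = 1/(1 + K1/[H⁺] + K1K2/[H⁺]²) = 1/(1 + 10^+1.76 + 10^+0.29) = 0.01653
DIC = [CO2*]/α₀ = 8.607×10^-5 / 0.01653 = 5.207 mmol/kg
[CO3²⁻] = α₂·DIC; α₂ = 0.03223, so [CO3²⁻] = 0.03223 × 5.207 = 0.168 mmol/kg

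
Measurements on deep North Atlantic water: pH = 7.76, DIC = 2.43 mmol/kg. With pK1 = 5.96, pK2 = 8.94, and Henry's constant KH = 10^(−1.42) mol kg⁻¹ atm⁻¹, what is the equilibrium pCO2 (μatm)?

pCO2 = 936 μatm

α₀ = 1 / (1 + K1/[H⁺] + K1K2/[H⁺]²) = 1 / (1 + 10^+1.80 + 10^+0.62)
   = 1 / (1 + 63.096 + 4.1687) = 1/68.264 = 0.01465
[CO2*] = α₀ × DIC = 0.01465 × 2.43 = 0.03560 mmol/kg
pCO2 = [CO2*]/KH = 3.560×10^-5 / 3.802×10^-2 = 936 μatm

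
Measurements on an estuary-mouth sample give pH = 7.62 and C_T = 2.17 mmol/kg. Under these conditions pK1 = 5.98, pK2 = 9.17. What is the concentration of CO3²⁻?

[CO3²⁻] = 0.0582 mmol/kg

α₂ = 1 / (1 + [H⁺]/K2 + [H⁺]²/(K1K2)) = 1 / (1 + 10^+1.55 + 10^-0.09)
   = 1 / (1 + 35.481 + 0.81283) = 1/37.294 = 0.02681
[CO3²⁻] = α₂ × DIC = 0.02681 × 2.17 = 0.0582 mmol/kg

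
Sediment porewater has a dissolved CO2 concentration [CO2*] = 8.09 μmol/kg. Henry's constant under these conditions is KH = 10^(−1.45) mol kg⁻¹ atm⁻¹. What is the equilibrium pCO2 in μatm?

pCO2 = 228 μatm

KH = 10^(−1.45) = 3.548×10^-2 mol kg⁻¹ atm⁻¹
pCO2 = [CO2*]/KH = 8.09×10^-6 / 3.548×10^-2 = 2.28×10^-4 atm = 228 μatm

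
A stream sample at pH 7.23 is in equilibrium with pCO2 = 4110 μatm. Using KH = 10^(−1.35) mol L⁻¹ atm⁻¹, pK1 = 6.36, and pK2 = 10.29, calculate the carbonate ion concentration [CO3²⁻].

[CO2*] = KH · pCO2 = 10^(−1.35) × 4110×10^-6 = 1.836×10^-4 mol/L
α₀ = 1/(1 + K1/[H⁺] + K1K2/[H⁺]²) = 1/(1 + 10^+0.87 + 10^-2.19) = 0.1188
DIC = [CO2*]/α₀ = 1.836×10^-4 / 0.1188 = 1.546 mmol/L
[CO3²⁻] = α₂·DIC; α₂ = 0.0007669, so [CO3²⁻] = 0.0007669 × 1.546 = 0.00119 mmol/L = 1.19 μmol/L

[CO3²⁻] = 1.19 μmol/L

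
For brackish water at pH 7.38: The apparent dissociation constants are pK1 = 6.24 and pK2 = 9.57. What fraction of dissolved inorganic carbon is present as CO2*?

α₀ = 0.0671

α₀ = 1 / (1 + K1/[H⁺] + K1K2/[H⁺]²) = 1 / (1 + 10^+1.14 + 10^-1.05)
   = 1 / (1 + 13.804 + 0.089125) = 1/14.893 = 0.06715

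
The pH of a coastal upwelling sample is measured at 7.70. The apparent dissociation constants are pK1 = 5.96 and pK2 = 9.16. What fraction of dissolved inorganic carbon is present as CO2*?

α₀ = 1 / (1 + K1/[H⁺] + K1K2/[H⁺]²) = 1 / (1 + 10^+1.74 + 10^+0.28)
   = 1 / (1 + 54.954 + 1.9055) = 1/57.860 = 0.01728

α₀ = 0.0173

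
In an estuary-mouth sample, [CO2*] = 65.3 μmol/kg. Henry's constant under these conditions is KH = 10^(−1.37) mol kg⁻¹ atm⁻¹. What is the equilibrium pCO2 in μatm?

pCO2 = 1530 μatm

KH = 10^(−1.37) = 4.266×10^-2 mol kg⁻¹ atm⁻¹
pCO2 = [CO2*]/KH = 65.3×10^-6 / 4.266×10^-2 = 1.53×10^-3 atm = 1530 μatm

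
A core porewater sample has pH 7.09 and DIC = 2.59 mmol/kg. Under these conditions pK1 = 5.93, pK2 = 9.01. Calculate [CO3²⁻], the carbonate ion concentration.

[CO3²⁻] = 0.0288 mmol/kg

α₂ = 1 / (1 + [H⁺]/K2 + [H⁺]²/(K1K2)) = 1 / (1 + 10^+1.92 + 10^+0.76)
   = 1 / (1 + 83.176 + 5.7544) = 1/89.931 = 0.01112
[CO3²⁻] = α₂ × DIC = 0.01112 × 2.59 = 0.0288 mmol/kg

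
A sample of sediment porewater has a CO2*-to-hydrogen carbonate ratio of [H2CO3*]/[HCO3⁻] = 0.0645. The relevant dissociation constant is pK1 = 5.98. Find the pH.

pH = 7.17

From K1 = [H⁺][HCO3⁻]/[H2CO3*]:  pH = pK1 − log₁₀([H2CO3*]/[HCO3⁻])
log₁₀(0.0645) = -1.190
pH = 5.98 − (-1.190) = 7.17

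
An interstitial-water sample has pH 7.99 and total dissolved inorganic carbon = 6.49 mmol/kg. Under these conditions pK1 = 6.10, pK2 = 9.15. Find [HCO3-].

α₁ = 1 / (1 + [H⁺]/K1 + K2/[H⁺]) = 1 / (1 + 10^-1.89 + 10^-1.16)
   = 1 / (1 + 0.012882 + 0.069183) = 1/1.0821 = 0.9242
[HCO3⁻] = α₁ × DIC = 0.9242 × 6.49 = 6.00 mmol/kg

[HCO3⁻] = 6.00 mmol/kg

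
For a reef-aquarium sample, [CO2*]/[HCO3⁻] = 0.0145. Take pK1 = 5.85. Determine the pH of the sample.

pH = 7.69

From K1 = [H⁺][HCO3⁻]/[CO2*]:  pH = pK1 − log₁₀([CO2*]/[HCO3⁻])
log₁₀(0.0145) = -1.839
pH = 5.85 − (-1.839) = 7.69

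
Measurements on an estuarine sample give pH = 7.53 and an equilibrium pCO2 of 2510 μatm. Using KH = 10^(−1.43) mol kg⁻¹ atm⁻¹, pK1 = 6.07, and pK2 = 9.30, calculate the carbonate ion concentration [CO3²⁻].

[CO3²⁻] = 0.0457 mmol/kg

[CO2*] = KH · pCO2 = 10^(−1.43) × 2510×10^-6 = 9.326×10^-5 mol/kg
α₀ = 1/(1 + K1/[H⁺] + K1K2/[H⁺]²) = 1/(1 + 10^+1.46 + 10^-0.31) = 0.03297
DIC = [CO2*]/α₀ = 9.326×10^-5 / 0.03297 = 2.828 mmol/kg
[CO3²⁻] = α₂·DIC; α₂ = 0.01615, so [CO3²⁻] = 0.01615 × 2.828 = 0.0457 mmol/kg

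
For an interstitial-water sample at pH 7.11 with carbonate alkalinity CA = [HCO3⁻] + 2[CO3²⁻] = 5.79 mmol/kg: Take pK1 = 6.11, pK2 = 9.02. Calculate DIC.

CA = [HCO3⁻] + 2[CO3²⁻] = (α₁ + 2α₂)·DIC
At pH 7.11: [H⁺]/K1 = 10^-1.00 = 0.10000, K2/[H⁺] = 10^-1.91 = 0.012303
α₁ = 1/(1 + 0.10000 + 0.012303) = 1/1.1123 = 0.8990; α₂ = α₁·K2/[H⁺] = 0.01106
α₁ + 2α₂ = 0.9212
DIC = CA / (α₁ + 2α₂) = 5.79 / 0.9212 = 6.29 mmol/kg

DIC = 6.29 mmol/kg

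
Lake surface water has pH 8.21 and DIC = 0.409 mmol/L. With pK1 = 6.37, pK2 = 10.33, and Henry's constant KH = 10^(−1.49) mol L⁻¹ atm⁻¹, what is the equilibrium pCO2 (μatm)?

pCO2 = 179 μatm

α₀ = 1 / (1 + K1/[H⁺] + K1K2/[H⁺]²) = 1 / (1 + 10^+1.84 + 10^-0.28)
   = 1 / (1 + 69.183 + 0.52481) = 1/70.708 = 0.01414
[CO2*] = α₀ × DIC = 0.01414 × 0.409 = 0.005784 mmol/L = 5.784 μmol/L
pCO2 = [CO2*]/KH = 5.784×10^-6 / 3.236×10^-2 = 179 μatm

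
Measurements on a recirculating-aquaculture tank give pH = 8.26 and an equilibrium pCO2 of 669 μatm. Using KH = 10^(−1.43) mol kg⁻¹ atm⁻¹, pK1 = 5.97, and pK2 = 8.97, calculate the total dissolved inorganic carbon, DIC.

DIC = 5.82 mmol/kg

[CO2*] = KH · pCO2 = 10^(−1.43) × 669×10^-6 = 2.486×10^-5 mol/kg
α₀ = 1/(1 + K1/[H⁺] + K1K2/[H⁺]²) = 1/(1 + 10^+2.29 + 10^+1.58) = 0.004273
DIC = [CO2*]/α₀ = 2.486×10^-5 / 0.004273 = 5.82 mmol/kg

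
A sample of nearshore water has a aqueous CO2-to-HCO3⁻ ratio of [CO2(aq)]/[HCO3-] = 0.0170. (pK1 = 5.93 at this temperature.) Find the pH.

From K1 = [H⁺][HCO3-]/[CO2(aq)]:  pH = pK1 − log₁₀([CO2(aq)]/[HCO3-])
log₁₀(0.0170) = -1.770
pH = 5.93 − (-1.770) = 7.70

pH = 7.70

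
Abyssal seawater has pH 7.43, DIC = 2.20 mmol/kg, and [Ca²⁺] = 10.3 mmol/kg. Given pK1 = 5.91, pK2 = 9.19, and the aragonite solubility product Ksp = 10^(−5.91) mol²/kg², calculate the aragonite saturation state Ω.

Ω = 0.306

α₂ = 1 / (1 + [H⁺]/K2 + [H⁺]²/(K1K2)) = 1 / (1 + 10^+1.76 + 10^+0.24)
   = 1 / (1 + 57.544 + 1.7378) = 1/60.282 = 0.01659
[CO3²⁻] = α₂ × DIC = 0.01659 × 2.20 = 0.03650 mmol/kg
Ksp = 10^(−5.91) = 1.230×10^-6
Ω = [Ca²⁺][CO3²⁻]/Ksp = (10.3×10^-3)(3.650×10^-5) / 1.230×10^-6 = 0.306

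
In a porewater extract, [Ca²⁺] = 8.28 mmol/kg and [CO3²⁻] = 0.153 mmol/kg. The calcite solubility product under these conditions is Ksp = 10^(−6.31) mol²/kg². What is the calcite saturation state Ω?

Ksp = 10^(−6.31) = 4.898×10^-7
Ω = [Ca²⁺][CO3²⁻]/Ksp = (8.28×10^-3)(0.153×10^-3) / 4.898×10^-7 = 2.59

Ω = 2.59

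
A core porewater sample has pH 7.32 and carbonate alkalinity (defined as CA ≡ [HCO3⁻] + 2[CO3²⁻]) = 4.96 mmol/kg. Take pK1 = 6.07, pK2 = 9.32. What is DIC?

CA = [HCO3⁻] + 2[CO3²⁻] = (α₁ + 2α₂)·DIC
At pH 7.32: [H⁺]/K1 = 10^-1.25 = 0.056234, K2/[H⁺] = 10^-2.00 = 0.010000
α₁ = 1/(1 + 0.056234 + 0.010000) = 1/1.0662 = 0.9379; α₂ = α₁·K2/[H⁺] = 0.009379
α₁ + 2α₂ = 0.9566
DIC = CA / (α₁ + 2α₂) = 4.96 / 0.9566 = 5.18 mmol/kg

DIC = 5.18 mmol/kg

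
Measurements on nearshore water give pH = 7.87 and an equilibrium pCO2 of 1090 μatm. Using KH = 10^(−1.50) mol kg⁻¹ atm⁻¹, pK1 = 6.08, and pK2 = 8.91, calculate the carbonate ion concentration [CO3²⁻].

[CO2*] = KH · pCO2 = 10^(−1.50) × 1090×10^-6 = 3.447×10^-5 mol/kg
α₀ = 1/(1 + K1/[H⁺] + K1K2/[H⁺]²) = 1/(1 + 10^+1.79 + 10^+0.75) = 0.01464
DIC = [CO2*]/α₀ = 3.447×10^-5 / 0.01464 = 2.354 mmol/kg
[CO3²⁻] = α₂·DIC; α₂ = 0.08235, so [CO3²⁻] = 0.08235 × 2.354 = 0.194 mmol/kg

[CO3²⁻] = 0.194 mmol/kg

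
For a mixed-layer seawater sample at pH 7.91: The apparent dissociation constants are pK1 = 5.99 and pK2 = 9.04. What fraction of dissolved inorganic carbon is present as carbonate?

α₂ = 0.0683

α₂ = 1 / (1 + [H⁺]/K2 + [H⁺]²/(K1K2)) = 1 / (1 + 10^+1.13 + 10^-0.79)
   = 1 / (1 + 13.490 + 0.16218) = 1/14.652 = 0.06825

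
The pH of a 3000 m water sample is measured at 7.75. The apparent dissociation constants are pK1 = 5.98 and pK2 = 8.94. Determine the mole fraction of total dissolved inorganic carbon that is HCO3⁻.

α₁ = 1 / (1 + [H⁺]/K1 + K2/[H⁺]) = 1 / (1 + 10^-1.77 + 10^-1.19)
   = 1 / (1 + 0.016982 + 0.064565) = 1/1.0815 = 0.9246

α₁ = 0.925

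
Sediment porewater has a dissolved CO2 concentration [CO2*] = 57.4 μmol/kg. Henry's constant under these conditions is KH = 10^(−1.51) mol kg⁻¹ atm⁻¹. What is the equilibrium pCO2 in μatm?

pCO2 = 1860 μatm

KH = 10^(−1.51) = 3.090×10^-2 mol kg⁻¹ atm⁻¹
pCO2 = [CO2*]/KH = 57.4×10^-6 / 3.090×10^-2 = 1.86×10^-3 atm = 1860 μatm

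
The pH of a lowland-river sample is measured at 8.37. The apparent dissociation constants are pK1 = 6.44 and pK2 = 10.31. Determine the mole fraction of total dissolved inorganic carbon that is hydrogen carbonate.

α₁ = 0.977

α₁ = 1 / (1 + [H⁺]/K1 + K2/[H⁺]) = 1 / (1 + 10^-1.93 + 10^-1.94)
   = 1 / (1 + 0.011749 + 0.011482) = 1/1.0232 = 0.9773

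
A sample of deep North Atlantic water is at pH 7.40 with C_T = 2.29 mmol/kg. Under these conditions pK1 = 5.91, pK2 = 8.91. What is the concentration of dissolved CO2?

[CO2*] = 0.0697 mmol/kg

α₀ = 1 / (1 + K1/[H⁺] + K1K2/[H⁺]²) = 1 / (1 + 10^+1.49 + 10^-0.02)
   = 1 / (1 + 30.903 + 0.95499) = 1/32.858 = 0.03043
[CO2*] = α₀ × DIC = 0.03043 × 2.29 = 0.0697 mmol/kg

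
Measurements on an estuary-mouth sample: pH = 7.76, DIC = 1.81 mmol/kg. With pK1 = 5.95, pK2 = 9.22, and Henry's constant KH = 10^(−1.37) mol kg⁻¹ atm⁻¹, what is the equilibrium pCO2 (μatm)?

pCO2 = 626 μatm

α₀ = 1 / (1 + K1/[H⁺] + K1K2/[H⁺]²) = 1 / (1 + 10^+1.81 + 10^+0.35)
   = 1 / (1 + 64.565 + 2.2387) = 1/67.804 = 0.01475
[CO2*] = α₀ × DIC = 0.01475 × 1.81 = 0.02669 mmol/kg
pCO2 = [CO2*]/KH = 2.669×10^-5 / 4.266×10^-2 = 626 μatm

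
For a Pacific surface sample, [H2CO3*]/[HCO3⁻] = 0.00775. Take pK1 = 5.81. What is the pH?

pH = 7.92

From K1 = [H⁺][HCO3⁻]/[H2CO3*]:  pH = pK1 − log₁₀([H2CO3*]/[HCO3⁻])
log₁₀(0.00775) = -2.111
pH = 5.81 − (-2.111) = 7.92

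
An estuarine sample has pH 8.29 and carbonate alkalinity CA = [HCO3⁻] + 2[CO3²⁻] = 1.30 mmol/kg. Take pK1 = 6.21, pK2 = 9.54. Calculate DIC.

CA = [HCO3⁻] + 2[CO3²⁻] = (α₁ + 2α₂)·DIC
At pH 8.29: [H⁺]/K1 = 10^-2.08 = 0.0083176, K2/[H⁺] = 10^-1.25 = 0.056234
α₁ = 1/(1 + 0.0083176 + 0.056234) = 1/1.0646 = 0.9394; α₂ = α₁·K2/[H⁺] = 0.05282
α₁ + 2α₂ = 1.0450
DIC = CA / (α₁ + 2α₂) = 1.30 / 1.0450 = 1.24 mmol/kg

DIC = 1.24 mmol/kg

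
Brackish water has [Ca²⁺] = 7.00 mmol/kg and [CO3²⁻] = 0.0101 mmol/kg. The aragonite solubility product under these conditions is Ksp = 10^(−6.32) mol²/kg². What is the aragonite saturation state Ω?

Ω = 0.148

Ksp = 10^(−6.32) = 4.786×10^-7
Ω = [Ca²⁺][CO3²⁻]/Ksp = (7.00×10^-3)(0.0101×10^-3) / 4.786×10^-7 = 0.148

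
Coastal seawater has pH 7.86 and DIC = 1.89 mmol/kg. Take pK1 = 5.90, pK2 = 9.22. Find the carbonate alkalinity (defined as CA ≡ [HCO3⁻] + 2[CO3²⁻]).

CA = [HCO3⁻] + 2[CO3²⁻] = (α₁ + 2α₂)·DIC
At pH 7.86: [H⁺]/K1 = 10^-1.96 = 0.010965, K2/[H⁺] = 10^-1.36 = 0.043652
α₁ = 1/(1 + 0.010965 + 0.043652) = 1/1.0546 = 0.9482; α₂ = α₁·K2/[H⁺] = 0.04139
α₁ + 2α₂ = 1.0310
CA = 1.0310 × 1.89 = 1.95 mmol/kg

CA = 1.95 mmol/kg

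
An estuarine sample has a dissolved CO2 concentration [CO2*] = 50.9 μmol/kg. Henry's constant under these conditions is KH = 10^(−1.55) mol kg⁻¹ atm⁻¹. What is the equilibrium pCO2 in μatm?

KH = 10^(−1.55) = 2.818×10^-2 mol kg⁻¹ atm⁻¹
pCO2 = [CO2*]/KH = 50.9×10^-6 / 2.818×10^-2 = 1.81×10^-3 atm = 1810 μatm

pCO2 = 1810 μatm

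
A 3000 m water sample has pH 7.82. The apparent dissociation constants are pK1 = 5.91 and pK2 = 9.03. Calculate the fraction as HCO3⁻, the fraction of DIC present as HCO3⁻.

α₁ = 1 / (1 + [H⁺]/K1 + K2/[H⁺]) = 1 / (1 + 10^-1.91 + 10^-1.21)
   = 1 / (1 + 0.012303 + 0.061660) = 1/1.0740 = 0.9311

α₁ = 0.931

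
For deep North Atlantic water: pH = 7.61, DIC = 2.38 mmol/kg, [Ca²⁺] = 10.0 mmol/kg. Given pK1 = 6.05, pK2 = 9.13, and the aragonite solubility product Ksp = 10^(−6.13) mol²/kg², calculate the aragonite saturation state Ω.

α₂ = 1 / (1 + [H⁺]/K2 + [H⁺]²/(K1K2)) = 1 / (1 + 10^+1.52 + 10^-0.04)
   = 1 / (1 + 33.113 + 0.91201) = 1/35.025 = 0.02855
[CO3²⁻] = α₂ × DIC = 0.02855 × 2.38 = 0.06795 mmol/kg
Ksp = 10^(−6.13) = 7.413×10^-7
Ω = [Ca²⁺][CO3²⁻]/Ksp = (10.0×10^-3)(6.795×10^-5) / 7.413×10^-7 = 0.917

Ω = 0.917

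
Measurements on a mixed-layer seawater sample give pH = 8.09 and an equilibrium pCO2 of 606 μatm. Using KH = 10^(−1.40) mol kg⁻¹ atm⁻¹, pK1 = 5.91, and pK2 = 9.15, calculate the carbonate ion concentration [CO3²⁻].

[CO2*] = KH · pCO2 = 10^(−1.40) × 606×10^-6 = 2.413×10^-5 mol/kg
α₀ = 1/(1 + K1/[H⁺] + K1K2/[H⁺]²) = 1/(1 + 10^+2.18 + 10^+1.12) = 0.006041
DIC = [CO2*]/α₀ = 2.413×10^-5 / 0.006041 = 3.994 mmol/kg
[CO3²⁻] = α₂·DIC; α₂ = 0.07963, so [CO3²⁻] = 0.07963 × 3.994 = 0.318 mmol/kg

[CO3²⁻] = 0.318 mmol/kg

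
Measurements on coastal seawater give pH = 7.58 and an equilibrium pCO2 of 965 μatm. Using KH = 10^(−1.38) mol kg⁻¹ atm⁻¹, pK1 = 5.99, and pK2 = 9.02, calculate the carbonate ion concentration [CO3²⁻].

[CO3²⁻] = 0.0568 mmol/kg

[CO2*] = KH · pCO2 = 10^(−1.38) × 965×10^-6 = 4.023×10^-5 mol/kg
α₀ = 1/(1 + K1/[H⁺] + K1K2/[H⁺]²) = 1/(1 + 10^+1.59 + 10^+0.15) = 0.02420
DIC = [CO2*]/α₀ = 4.023×10^-5 / 0.02420 = 1.662 mmol/kg
[CO3²⁻] = α₂·DIC; α₂ = 0.03419, so [CO3²⁻] = 0.03419 × 1.662 = 0.0568 mmol/kg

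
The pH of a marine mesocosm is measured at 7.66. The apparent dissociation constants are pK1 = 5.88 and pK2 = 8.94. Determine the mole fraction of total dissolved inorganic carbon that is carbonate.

α₂ = 0.0491

α₂ = 1 / (1 + [H⁺]/K2 + [H⁺]²/(K1K2)) = 1 / (1 + 10^+1.28 + 10^-0.50)
   = 1 / (1 + 19.055 + 0.31623) = 1/20.371 = 0.04909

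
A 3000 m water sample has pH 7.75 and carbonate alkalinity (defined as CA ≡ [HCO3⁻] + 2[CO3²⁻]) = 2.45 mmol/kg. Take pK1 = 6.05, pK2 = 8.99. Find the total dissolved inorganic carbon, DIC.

CA = [HCO3⁻] + 2[CO3²⁻] = (α₁ + 2α₂)·DIC
At pH 7.75: [H⁺]/K1 = 10^-1.70 = 0.019953, K2/[H⁺] = 10^-1.24 = 0.057544
α₁ = 1/(1 + 0.019953 + 0.057544) = 1/1.0775 = 0.9281; α₂ = α₁·K2/[H⁺] = 0.05341
α₁ + 2α₂ = 1.0349
DIC = CA / (α₁ + 2α₂) = 2.45 / 1.0349 = 2.37 mmol/kg

DIC = 2.37 mmol/kg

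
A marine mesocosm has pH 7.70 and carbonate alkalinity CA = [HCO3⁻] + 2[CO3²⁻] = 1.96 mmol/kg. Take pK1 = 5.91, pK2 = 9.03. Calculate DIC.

CA = [HCO3⁻] + 2[CO3²⁻] = (α₁ + 2α₂)·DIC
At pH 7.70: [H⁺]/K1 = 10^-1.79 = 0.016218, K2/[H⁺] = 10^-1.33 = 0.046774
α₁ = 1/(1 + 0.016218 + 0.046774) = 1/1.0630 = 0.9407; α₂ = α₁·K2/[H⁺] = 0.04400
α₁ + 2α₂ = 1.0287
DIC = CA / (α₁ + 2α₂) = 1.96 / 1.0287 = 1.91 mmol/kg

DIC = 1.91 mmol/kg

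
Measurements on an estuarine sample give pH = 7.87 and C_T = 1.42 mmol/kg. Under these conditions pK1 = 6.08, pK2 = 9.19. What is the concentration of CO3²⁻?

[CO3²⁻] = 0.0639 mmol/kg

α₂ = 1 / (1 + [H⁺]/K2 + [H⁺]²/(K1K2)) = 1 / (1 + 10^+1.32 + 10^-0.47)
   = 1 / (1 + 20.893 + 0.33884) = 1/22.232 = 0.04498
[CO3²⁻] = α₂ × DIC = 0.04498 × 1.42 = 0.0639 mmol/kg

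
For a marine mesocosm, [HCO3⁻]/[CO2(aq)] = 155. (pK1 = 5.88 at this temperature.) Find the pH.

From K1 = [H⁺][HCO3⁻]/[CO2(aq)]:  pH = pK1 + log₁₀([HCO3⁻]/[CO2(aq)])
log₁₀(155) = +2.190
pH = 5.88 + (+2.190) = 8.07

pH = 8.07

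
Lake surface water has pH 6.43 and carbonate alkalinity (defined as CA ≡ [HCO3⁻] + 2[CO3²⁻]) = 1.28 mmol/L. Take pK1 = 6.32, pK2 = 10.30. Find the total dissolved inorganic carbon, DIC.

DIC = 2.27 mmol/L

CA = [HCO3⁻] + 2[CO3²⁻] = (α₁ + 2α₂)·DIC
At pH 6.43: [H⁺]/K1 = 10^-0.11 = 0.77625, K2/[H⁺] = 10^-3.87 = 0.00013490
α₁ = 1/(1 + 0.77625 + 0.00013490) = 1/1.7764 = 0.5629; α₂ = α₁·K2/[H⁺] = 7.594×10^-5
α₁ + 2α₂ = 0.5631
DIC = CA / (α₁ + 2α₂) = 1.28 / 0.5631 = 2.27 mmol/L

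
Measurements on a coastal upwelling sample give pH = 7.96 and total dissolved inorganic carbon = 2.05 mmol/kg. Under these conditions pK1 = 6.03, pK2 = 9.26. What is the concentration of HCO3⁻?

α₁ = 1 / (1 + [H⁺]/K1 + K2/[H⁺]) = 1 / (1 + 10^-1.93 + 10^-1.30)
   = 1 / (1 + 0.011749 + 0.050119) = 1/1.0619 = 0.9417
[HCO3⁻] = α₁ × DIC = 0.9417 × 2.05 = 1.93 mmol/kg

[HCO3⁻] = 1.93 mmol/kg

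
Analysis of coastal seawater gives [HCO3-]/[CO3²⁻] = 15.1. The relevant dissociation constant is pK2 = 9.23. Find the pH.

pH = 8.05

From K2 = [H⁺][CO3²⁻]/[HCO3-]:  pH = pK2 − log₁₀([HCO3-]/[CO3²⁻])
log₁₀(15.1) = +1.179
pH = 9.23 − (+1.179) = 8.05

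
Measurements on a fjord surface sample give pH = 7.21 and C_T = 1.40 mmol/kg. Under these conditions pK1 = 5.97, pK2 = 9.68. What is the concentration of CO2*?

α₀ = 1 / (1 + K1/[H⁺] + K1K2/[H⁺]²) = 1 / (1 + 10^+1.24 + 10^-1.23)
   = 1 / (1 + 17.378 + 0.058884) = 1/18.437 = 0.05424
[CO2*] = α₀ × DIC = 0.05424 × 1.40 = 0.0759 mmol/kg

[CO2*] = 0.0759 mmol/kg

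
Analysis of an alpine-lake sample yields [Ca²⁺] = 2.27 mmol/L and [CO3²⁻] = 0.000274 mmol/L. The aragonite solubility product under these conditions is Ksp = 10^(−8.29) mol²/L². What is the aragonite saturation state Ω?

Ksp = 10^(−8.29) = 5.129×10^-9
Ω = [Ca²⁺][CO3²⁻]/Ksp = (2.27×10^-3)(0.000274×10^-3) / 5.129×10^-9 = 0.121

Ω = 0.121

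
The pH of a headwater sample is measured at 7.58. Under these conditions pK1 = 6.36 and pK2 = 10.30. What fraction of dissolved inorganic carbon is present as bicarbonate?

α₁ = 0.941

α₁ = 1 / (1 + [H⁺]/K1 + K2/[H⁺]) = 1 / (1 + 10^-1.22 + 10^-2.72)
   = 1 / (1 + 0.060256 + 0.0019055) = 1/1.0622 = 0.9415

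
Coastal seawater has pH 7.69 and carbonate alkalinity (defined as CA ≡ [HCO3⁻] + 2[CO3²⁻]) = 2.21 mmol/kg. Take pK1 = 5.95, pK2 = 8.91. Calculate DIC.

CA = [HCO3⁻] + 2[CO3²⁻] = (α₁ + 2α₂)·DIC
At pH 7.69: [H⁺]/K1 = 10^-1.74 = 0.018197, K2/[H⁺] = 10^-1.22 = 0.060256
α₁ = 1/(1 + 0.018197 + 0.060256) = 1/1.0785 = 0.9273; α₂ = α₁·K2/[H⁺] = 0.05587
α₁ + 2α₂ = 1.0390
DIC = CA / (α₁ + 2α₂) = 2.21 / 1.0390 = 2.13 mmol/kg

DIC = 2.13 mmol/kg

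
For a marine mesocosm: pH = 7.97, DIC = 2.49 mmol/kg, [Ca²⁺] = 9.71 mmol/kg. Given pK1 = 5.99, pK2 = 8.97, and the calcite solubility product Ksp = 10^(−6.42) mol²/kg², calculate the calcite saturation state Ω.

α₂ = 1 / (1 + [H⁺]/K2 + [H⁺]²/(K1K2)) = 1 / (1 + 10^+1.00 + 10^-0.98)
   = 1 / (1 + 10.000 + 0.10471) = 1/11.105 = 0.09005
[CO3²⁻] = α₂ × DIC = 0.09005 × 2.49 = 0.2242 mmol/kg
Ksp = 10^(−6.42) = 3.802×10^-7
Ω = [Ca²⁺][CO3²⁻]/Ksp = (9.71×10^-3)(2.242×10^-4) / 3.802×10^-7 = 5.73

Ω = 5.73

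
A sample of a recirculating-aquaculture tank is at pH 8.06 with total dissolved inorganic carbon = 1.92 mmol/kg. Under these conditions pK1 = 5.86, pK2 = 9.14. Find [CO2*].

[CO2*] = 11.1 μmol/kg

α₀ = 1 / (1 + K1/[H⁺] + K1K2/[H⁺]²) = 1 / (1 + 10^+2.20 + 10^+1.12)
   = 1 / (1 + 158.49 + 13.183) = 1/172.67 = 0.005791
[CO2*] = α₀ × DIC = 0.005791 × 1.92 = 0.0111 mmol/kg = 11.1 μmol/kg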